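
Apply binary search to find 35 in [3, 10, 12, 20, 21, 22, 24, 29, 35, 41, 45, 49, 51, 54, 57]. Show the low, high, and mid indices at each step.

Binary search for 35 in [3, 10, 12, 20, 21, 22, 24, 29, 35, 41, 45, 49, 51, 54, 57]:

lo=0, hi=14, mid=7, arr[mid]=29 -> 29 < 35, search right half
lo=8, hi=14, mid=11, arr[mid]=49 -> 49 > 35, search left half
lo=8, hi=10, mid=9, arr[mid]=41 -> 41 > 35, search left half
lo=8, hi=8, mid=8, arr[mid]=35 -> Found target at index 8!

Binary search finds 35 at index 8 after 4 comparisons. The search repeatedly halves the search space by comparing with the middle element.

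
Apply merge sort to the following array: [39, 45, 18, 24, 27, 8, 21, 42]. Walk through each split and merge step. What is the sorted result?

Merge sort trace:

Split: [39, 45, 18, 24, 27, 8, 21, 42] -> [39, 45, 18, 24] and [27, 8, 21, 42]
  Split: [39, 45, 18, 24] -> [39, 45] and [18, 24]
    Split: [39, 45] -> [39] and [45]
    Merge: [39] + [45] -> [39, 45]
    Split: [18, 24] -> [18] and [24]
    Merge: [18] + [24] -> [18, 24]
  Merge: [39, 45] + [18, 24] -> [18, 24, 39, 45]
  Split: [27, 8, 21, 42] -> [27, 8] and [21, 42]
    Split: [27, 8] -> [27] and [8]
    Merge: [27] + [8] -> [8, 27]
    Split: [21, 42] -> [21] and [42]
    Merge: [21] + [42] -> [21, 42]
  Merge: [8, 27] + [21, 42] -> [8, 21, 27, 42]
Merge: [18, 24, 39, 45] + [8, 21, 27, 42] -> [8, 18, 21, 24, 27, 39, 42, 45]

Final sorted array: [8, 18, 21, 24, 27, 39, 42, 45]

The merge sort proceeds by recursively splitting the array and merging sorted halves.
After all merges, the sorted array is [8, 18, 21, 24, 27, 39, 42, 45].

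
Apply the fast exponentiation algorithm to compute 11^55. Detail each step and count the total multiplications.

Computing 11^55 by squaring (build up from 11^1; each line after the first costs one multiplication):

11^1 = 11
11^2 = (11^1)^2 = 11^2 = 121
11^3 = 11 * 11^2 = 11 * 121 = 1331
11^6 = (11^3)^2 = 1331^2 = 1771561
11^12 = (11^6)^2 = 1771561^2 = 3138428376721
11^13 = 11 * 11^12 = 11 * 3138428376721 = 34522712143931
11^26 = (11^13)^2 = 34522712143931^2 = 1191817653772720942460132761
11^27 = 11 * 11^26 = 11 * 1191817653772720942460132761 = 13109994191499930367061460371
11^54 = (11^27)^2 = 13109994191499930367061460371^2 = 171871947701161912897410416779483616222663749691203457641
11^55 = 11 * 11^54 = 11 * 171871947701161912897410416779483616222663749691203457641 = 1890591424712781041871514584574319778449301246603238034051

Result: 1890591424712781041871514584574319778449301246603238034051
Multiplications needed: 9 (9 lines after 11^1)

11^55 = 1890591424712781041871514584574319778449301246603238034051. Using exponentiation by squaring, this requires 9 multiplications. The key idea: if the exponent is even, square the half-power; if odd, multiply by the base once.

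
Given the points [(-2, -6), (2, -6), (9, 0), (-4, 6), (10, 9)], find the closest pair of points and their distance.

Computing all pairwise distances among 5 points:

d((-2, -6), (2, -6)) = 4.0 <-- minimum
d((-2, -6), (9, 0)) = 12.53
d((-2, -6), (-4, 6)) = 12.1655
d((-2, -6), (10, 9)) = 19.2094
d((2, -6), (9, 0)) = 9.2195
d((2, -6), (-4, 6)) = 13.4164
d((2, -6), (10, 9)) = 17.0
d((9, 0), (-4, 6)) = 14.3178
d((9, 0), (10, 9)) = 9.0554
d((-4, 6), (10, 9)) = 14.3178

Closest pair: (-2, -6) and (2, -6) with distance 4.0

The closest pair is (-2, -6) and (2, -6) with Euclidean distance 4.0. For 5 points, brute-force pairwise comparison is shown above. For large n, the divide-and-conquer algorithm (sort by x, recurse on halves, check the dividing strip) achieves O(n log n).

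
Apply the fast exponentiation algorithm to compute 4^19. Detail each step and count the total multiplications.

Computing 4^19 by squaring (build up from 4^1; each line after the first costs one multiplication):

4^1 = 4
4^2 = (4^1)^2 = 4^2 = 16
4^4 = (4^2)^2 = 16^2 = 256
4^8 = (4^4)^2 = 256^2 = 65536
4^9 = 4 * 4^8 = 4 * 65536 = 262144
4^18 = (4^9)^2 = 262144^2 = 68719476736
4^19 = 4 * 4^18 = 4 * 68719476736 = 274877906944

Result: 274877906944
Multiplications needed: 6 (6 lines after 4^1)

4^19 = 274877906944. Using exponentiation by squaring, this requires 6 multiplications. The key idea: if the exponent is even, square the half-power; if odd, multiply by the base once.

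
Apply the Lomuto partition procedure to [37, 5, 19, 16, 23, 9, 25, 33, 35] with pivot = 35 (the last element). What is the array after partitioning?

Lomuto partition with pivot = 35:

Initial array: [37, 5, 19, 16, 23, 9, 25, 33, 35]

arr[0]=37 > 35: no swap
arr[1]=5 <= 35: swap with position 0, array becomes [5, 37, 19, 16, 23, 9, 25, 33, 35]
arr[2]=19 <= 35: swap with position 1, array becomes [5, 19, 37, 16, 23, 9, 25, 33, 35]
arr[3]=16 <= 35: swap with position 2, array becomes [5, 19, 16, 37, 23, 9, 25, 33, 35]
arr[4]=23 <= 35: swap with position 3, array becomes [5, 19, 16, 23, 37, 9, 25, 33, 35]
arr[5]=9 <= 35: swap with position 4, array becomes [5, 19, 16, 23, 9, 37, 25, 33, 35]
arr[6]=25 <= 35: swap with position 5, array becomes [5, 19, 16, 23, 9, 25, 37, 33, 35]
arr[7]=33 <= 35: swap with position 6, array becomes [5, 19, 16, 23, 9, 25, 33, 37, 35]

Place pivot at position 7: [5, 19, 16, 23, 9, 25, 33, 35, 37]
Pivot position: 7

After partitioning with pivot 35, the array becomes [5, 19, 16, 23, 9, 25, 33, 35, 37]. The pivot is placed at index 7. All elements to the left of the pivot are <= 35, and all elements to the right are > 35.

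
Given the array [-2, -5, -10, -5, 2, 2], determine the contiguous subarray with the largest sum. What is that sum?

Using Kadane's algorithm on [-2, -5, -10, -5, 2, 2]:

Scanning through the array:
Position 1 (value -5): max_ending_here = -5, max_so_far = -2
Position 2 (value -10): max_ending_here = -10, max_so_far = -2
Position 3 (value -5): max_ending_here = -5, max_so_far = -2
Position 4 (value 2): max_ending_here = 2, max_so_far = 2
Position 5 (value 2): max_ending_here = 4, max_so_far = 4

Maximum subarray: [2, 2]
Maximum sum: 4

The maximum subarray is [2, 2] with sum 4. This subarray runs from index 4 to index 5.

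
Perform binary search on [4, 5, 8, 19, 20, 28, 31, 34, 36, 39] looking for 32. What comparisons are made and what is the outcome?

Binary search for 32 in [4, 5, 8, 19, 20, 28, 31, 34, 36, 39]:

lo=0, hi=9, mid=4, arr[mid]=20 -> 20 < 32, search right half
lo=5, hi=9, mid=7, arr[mid]=34 -> 34 > 32, search left half
lo=5, hi=6, mid=5, arr[mid]=28 -> 28 < 32, search right half
lo=6, hi=6, mid=6, arr[mid]=31 -> 31 < 32, search right half
lo=7 > hi=6, target 32 not found

Binary search determines that 32 is not in the array after 4 comparisons. The search space was exhausted without finding the target.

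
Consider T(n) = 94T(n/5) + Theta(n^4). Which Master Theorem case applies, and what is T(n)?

Master Theorem for T(n) = 94T(n/5) + O(n^4):

a = 94, b = 5, c = 4
log_b(a) = log_5(94) = 2.8229

Case 3: c = 4 > log_5(94) = 2.8229
T(n) = O(n^4) = O(n^4)

For T(n) = 94T(n/5) + O(n^4): log_5(94) = 2.8229. This is Case 3 of the Master Theorem (c > log_b(a), work dominated by root), giving O(n^4).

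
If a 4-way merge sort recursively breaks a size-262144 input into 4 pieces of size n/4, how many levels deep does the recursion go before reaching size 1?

For divide and conquer with division factor 4:

Problem sizes at each level:
Level 0: 262144
Level 1: 65536
Level 2: 16384
Level 3: 4096
Level 4: 1024
Level 5: 256
Level 6: 64
Level 7: 16
Level 8: 4
Level 9: 1

The root is level 0 and the size-1 base case is level 9 (the tree spans levels 0 through 9, i.e. 10 levels counting the root), so the depth is the number of divisions: log_4(262144) = 9

The recursion tree depth is log_4(262144) = 9. At each level, the problem size is divided by 4, so it takes 9 divisions to reduce to a base case of size 1. The algorithm makes 4 recursive calls at each level.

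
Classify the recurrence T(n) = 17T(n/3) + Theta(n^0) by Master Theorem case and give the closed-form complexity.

Master Theorem for T(n) = 17T(n/3) + O(n^0):

a = 17, b = 3, c = 0
log_b(a) = log_3(17) = 2.5789

Case 1: c = 0 < log_3(17) = 2.5789
T(n) = O(n^(log_3 17))

For T(n) = 17T(n/3) + O(n^0): log_3(17) = 2.5789. This is Case 1 of the Master Theorem (c < log_b(a), work dominated by leaves), giving O(n^(log_3 17)).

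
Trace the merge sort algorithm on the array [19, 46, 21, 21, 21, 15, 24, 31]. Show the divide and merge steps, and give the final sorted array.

Merge sort trace:

Split: [19, 46, 21, 21, 21, 15, 24, 31] -> [19, 46, 21, 21] and [21, 15, 24, 31]
  Split: [19, 46, 21, 21] -> [19, 46] and [21, 21]
    Split: [19, 46] -> [19] and [46]
    Merge: [19] + [46] -> [19, 46]
    Split: [21, 21] -> [21] and [21]
    Merge: [21] + [21] -> [21, 21]
  Merge: [19, 46] + [21, 21] -> [19, 21, 21, 46]
  Split: [21, 15, 24, 31] -> [21, 15] and [24, 31]
    Split: [21, 15] -> [21] and [15]
    Merge: [21] + [15] -> [15, 21]
    Split: [24, 31] -> [24] and [31]
    Merge: [24] + [31] -> [24, 31]
  Merge: [15, 21] + [24, 31] -> [15, 21, 24, 31]
Merge: [19, 21, 21, 46] + [15, 21, 24, 31] -> [15, 19, 21, 21, 21, 24, 31, 46]

Final sorted array: [15, 19, 21, 21, 21, 24, 31, 46]

The merge sort proceeds by recursively splitting the array and merging sorted halves.
After all merges, the sorted array is [15, 19, 21, 21, 21, 24, 31, 46].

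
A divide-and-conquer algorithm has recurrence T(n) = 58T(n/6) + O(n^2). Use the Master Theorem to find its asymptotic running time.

Master Theorem for T(n) = 58T(n/6) + O(n^2):

a = 58, b = 6, c = 2
log_b(a) = log_6(58) = 2.2662

Case 1: c = 2 < log_6(58) = 2.2662
T(n) = O(n^(log_6 58))

For T(n) = 58T(n/6) + O(n^2): log_6(58) = 2.2662. This is Case 1 of the Master Theorem (c < log_b(a), work dominated by leaves), giving O(n^(log_6 58)).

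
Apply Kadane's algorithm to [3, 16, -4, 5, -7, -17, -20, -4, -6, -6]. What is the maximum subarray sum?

Using Kadane's algorithm on [3, 16, -4, 5, -7, -17, -20, -4, -6, -6]:

Scanning through the array:
Position 1 (value 16): max_ending_here = 19, max_so_far = 19
Position 2 (value -4): max_ending_here = 15, max_so_far = 19
Position 3 (value 5): max_ending_here = 20, max_so_far = 20
Position 4 (value -7): max_ending_here = 13, max_so_far = 20
Position 5 (value -17): max_ending_here = -4, max_so_far = 20
Position 6 (value -20): max_ending_here = -20, max_so_far = 20
Position 7 (value -4): max_ending_here = -4, max_so_far = 20
Position 8 (value -6): max_ending_here = -6, max_so_far = 20
Position 9 (value -6): max_ending_here = -6, max_so_far = 20

Maximum subarray: [3, 16, -4, 5]
Maximum sum: 20

The maximum subarray is [3, 16, -4, 5] with sum 20. This subarray runs from index 0 to index 3.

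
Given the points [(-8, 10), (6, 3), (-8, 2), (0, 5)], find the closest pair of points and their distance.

Computing all pairwise distances among 4 points:

d((-8, 10), (6, 3)) = 15.6525
d((-8, 10), (-8, 2)) = 8.0
d((-8, 10), (0, 5)) = 9.434
d((6, 3), (-8, 2)) = 14.0357
d((6, 3), (0, 5)) = 6.3246 <-- minimum
d((-8, 2), (0, 5)) = 8.544

Closest pair: (6, 3) and (0, 5) with distance 6.3246

The closest pair is (6, 3) and (0, 5) with Euclidean distance 6.3246. For 4 points, brute-force pairwise comparison is shown above. For large n, the divide-and-conquer algorithm (sort by x, recurse on halves, check the dividing strip) achieves O(n log n).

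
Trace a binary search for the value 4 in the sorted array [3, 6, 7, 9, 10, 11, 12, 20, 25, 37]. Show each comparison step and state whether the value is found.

Binary search for 4 in [3, 6, 7, 9, 10, 11, 12, 20, 25, 37]:

lo=0, hi=9, mid=4, arr[mid]=10 -> 10 > 4, search left half
lo=0, hi=3, mid=1, arr[mid]=6 -> 6 > 4, search left half
lo=0, hi=0, mid=0, arr[mid]=3 -> 3 < 4, search right half
lo=1 > hi=0, target 4 not found

Binary search determines that 4 is not in the array after 3 comparisons. The search space was exhausted without finding the target.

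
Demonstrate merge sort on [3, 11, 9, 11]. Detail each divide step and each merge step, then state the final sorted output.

Merge sort trace:

Split: [3, 11, 9, 11] -> [3, 11] and [9, 11]
  Split: [3, 11] -> [3] and [11]
  Merge: [3] + [11] -> [3, 11]
  Split: [9, 11] -> [9] and [11]
  Merge: [9] + [11] -> [9, 11]
Merge: [3, 11] + [9, 11] -> [3, 9, 11, 11]

Final sorted array: [3, 9, 11, 11]

The merge sort proceeds by recursively splitting the array and merging sorted halves.
After all merges, the sorted array is [3, 9, 11, 11].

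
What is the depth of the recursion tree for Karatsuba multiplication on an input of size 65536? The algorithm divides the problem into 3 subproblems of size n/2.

For divide and conquer with division factor 2:

Problem sizes at each level:
Level 0: 65536
Level 1: 32768
Level 2: 16384
Level 3: 8192
Level 4: 4096
Level 5: 2048
Level 6: 1024
Level 7: 512
Level 8: 256
Level 9: 128
Level 10: 64
Level 11: 32
Level 12: 16
Level 13: 8
Level 14: 4
Level 15: 2
Level 16: 1

The root is level 0 and the size-1 base case is level 16 (the tree spans levels 0 through 16, i.e. 17 levels counting the root), so the depth is the number of divisions: log_2(65536) = 16

The recursion tree depth is log_2(65536) = 16. At each level, the problem size is divided by 2, so it takes 16 divisions to reduce to a base case of size 1. The algorithm makes 3 recursive calls at each level.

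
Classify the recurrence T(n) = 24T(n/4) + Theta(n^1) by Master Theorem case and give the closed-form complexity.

Master Theorem for T(n) = 24T(n/4) + O(n^1):

a = 24, b = 4, c = 1
log_b(a) = log_4(24) = 2.2925

Case 1: c = 1 < log_4(24) = 2.2925
T(n) = O(n^(log_4 24))

For T(n) = 24T(n/4) + O(n^1): log_4(24) = 2.2925. This is Case 1 of the Master Theorem (c < log_b(a), work dominated by leaves), giving O(n^(log_4 24)).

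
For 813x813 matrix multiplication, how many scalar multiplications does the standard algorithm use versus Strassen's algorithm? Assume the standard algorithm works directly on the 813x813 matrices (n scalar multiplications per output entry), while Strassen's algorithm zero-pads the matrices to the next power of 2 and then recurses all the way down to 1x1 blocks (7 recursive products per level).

Matrix multiplication for 813x813 matrices:

Strassen's algorithm requires power-of-2 dimensions. Pad 813x813 to 1024x1024 (next power of 2).

Standard algorithm: 813^3 = 537367797 multiplications
Strassen's algorithm: 7^(log2(1024)) = 7^10 = 282475249 multiplications
Savings: 537367797 - 282475249 = 254892548 multiplications

Standard: 537367797 multiplications (813^3). Strassen: 282475249 multiplications (7^10, after padding to 1024x1024). Strassen reduces 8 recursive multiplications to 7 at each level.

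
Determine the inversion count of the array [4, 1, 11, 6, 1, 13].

Finding inversions in [4, 1, 11, 6, 1, 13]:

(0, 1): arr[0]=4 > arr[1]=1
(0, 4): arr[0]=4 > arr[4]=1
(2, 3): arr[2]=11 > arr[3]=6
(2, 4): arr[2]=11 > arr[4]=1
(3, 4): arr[3]=6 > arr[4]=1

Total inversions: 5

The array has 5 inversion(s): (0,1), (0,4), (2,3), (2,4), (3,4). Each pair (i,j) satisfies i < j and arr[i] > arr[j].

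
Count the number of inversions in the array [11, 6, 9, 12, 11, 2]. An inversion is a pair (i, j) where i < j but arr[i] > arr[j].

Finding inversions in [11, 6, 9, 12, 11, 2]:

(0, 1): arr[0]=11 > arr[1]=6
(0, 2): arr[0]=11 > arr[2]=9
(0, 5): arr[0]=11 > arr[5]=2
(1, 5): arr[1]=6 > arr[5]=2
(2, 5): arr[2]=9 > arr[5]=2
(3, 4): arr[3]=12 > arr[4]=11
(3, 5): arr[3]=12 > arr[5]=2
(4, 5): arr[4]=11 > arr[5]=2

Total inversions: 8

The array has 8 inversion(s): (0,1), (0,2), (0,5), (1,5), (2,5), (3,4), (3,5), (4,5). Each pair (i,j) satisfies i < j and arr[i] > arr[j].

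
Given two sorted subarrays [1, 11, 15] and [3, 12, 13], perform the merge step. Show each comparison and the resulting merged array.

Merging process:

Compare 1 vs 3: take 1 from left. Merged: [1]
Compare 11 vs 3: take 3 from right. Merged: [1, 3]
Compare 11 vs 12: take 11 from left. Merged: [1, 3, 11]
Compare 15 vs 12: take 12 from right. Merged: [1, 3, 11, 12]
Compare 15 vs 13: take 13 from right. Merged: [1, 3, 11, 12, 13]
Append remaining from left: [15]. Merged: [1, 3, 11, 12, 13, 15]

Final merged array: [1, 3, 11, 12, 13, 15]
Total comparisons: 5

The merged array is [1, 3, 11, 12, 13, 15], requiring 5 comparisons. The merge step runs in O(n) time where n is the total number of elements.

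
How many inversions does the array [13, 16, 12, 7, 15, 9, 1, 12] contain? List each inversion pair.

Finding inversions in [13, 16, 12, 7, 15, 9, 1, 12]:

(0, 2): arr[0]=13 > arr[2]=12
(0, 3): arr[0]=13 > arr[3]=7
(0, 5): arr[0]=13 > arr[5]=9
(0, 6): arr[0]=13 > arr[6]=1
(0, 7): arr[0]=13 > arr[7]=12
(1, 2): arr[1]=16 > arr[2]=12
(1, 3): arr[1]=16 > arr[3]=7
(1, 4): arr[1]=16 > arr[4]=15
(1, 5): arr[1]=16 > arr[5]=9
(1, 6): arr[1]=16 > arr[6]=1
(1, 7): arr[1]=16 > arr[7]=12
(2, 3): arr[2]=12 > arr[3]=7
(2, 5): arr[2]=12 > arr[5]=9
(2, 6): arr[2]=12 > arr[6]=1
(3, 6): arr[3]=7 > arr[6]=1
(4, 5): arr[4]=15 > arr[5]=9
(4, 6): arr[4]=15 > arr[6]=1
(4, 7): arr[4]=15 > arr[7]=12
(5, 6): arr[5]=9 > arr[6]=1

Total inversions: 19

The array has 19 inversion(s): (0,2), (0,3), (0,5), (0,6), (0,7), (1,2), (1,3), (1,4), (1,5), (1,6), (1,7), (2,3), (2,5), (2,6), (3,6), (4,5), (4,6), (4,7), (5,6). Each pair (i,j) satisfies i < j and arr[i] > arr[j].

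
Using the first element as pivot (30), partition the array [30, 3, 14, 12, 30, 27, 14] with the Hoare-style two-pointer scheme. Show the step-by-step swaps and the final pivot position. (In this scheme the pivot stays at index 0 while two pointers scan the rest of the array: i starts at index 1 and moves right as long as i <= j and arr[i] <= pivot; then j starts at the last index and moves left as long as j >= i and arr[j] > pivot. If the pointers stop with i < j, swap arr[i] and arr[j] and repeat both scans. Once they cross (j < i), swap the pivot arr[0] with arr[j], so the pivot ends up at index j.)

Hoare-style two-pointer partition with pivot = 30:

Initial array: [30, 3, 14, 12, 30, 27, 14]

Pointers start at i = 1, j = 6.
i ends at 7, j ends at 6: the pointers have crossed (j < i), so scanning stops.

Swap pivot arr[0] with arr[6] to place pivot at position 6: [14, 3, 14, 12, 30, 27, 30]
Pivot position: 6

After partitioning with pivot 30, the array becomes [14, 3, 14, 12, 30, 27, 30]. The pivot is placed at index 6. All elements to the left of the pivot are <= 30, and all elements to the right are > 30.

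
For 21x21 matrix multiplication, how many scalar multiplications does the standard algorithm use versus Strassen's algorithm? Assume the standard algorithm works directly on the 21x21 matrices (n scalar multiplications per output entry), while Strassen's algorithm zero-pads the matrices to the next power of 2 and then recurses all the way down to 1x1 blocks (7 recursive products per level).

Matrix multiplication for 21x21 matrices:

Strassen's algorithm requires power-of-2 dimensions. Pad 21x21 to 32x32 (next power of 2).

Standard algorithm: 21^3 = 9261 multiplications
Strassen's algorithm: 7^(log2(32)) = 7^5 = 16807 multiplications
Difference: 9261 - 16807 = -7546 (Strassen uses MORE here due to padding overhead — for small or just-over-power-of-2 n, padding can outweigh the per-level savings)

Standard: 9261 multiplications (21^3). Strassen: 16807 multiplications (7^5, after padding to 32x32). Strassen reduces 8 recursive multiplications to 7 at each level.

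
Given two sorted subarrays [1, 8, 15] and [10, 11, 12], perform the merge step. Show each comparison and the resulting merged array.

Merging process:

Compare 1 vs 10: take 1 from left. Merged: [1]
Compare 8 vs 10: take 8 from left. Merged: [1, 8]
Compare 15 vs 10: take 10 from right. Merged: [1, 8, 10]
Compare 15 vs 11: take 11 from right. Merged: [1, 8, 10, 11]
Compare 15 vs 12: take 12 from right. Merged: [1, 8, 10, 11, 12]
Append remaining from left: [15]. Merged: [1, 8, 10, 11, 12, 15]

Final merged array: [1, 8, 10, 11, 12, 15]
Total comparisons: 5

The merged array is [1, 8, 10, 11, 12, 15], requiring 5 comparisons. The merge step runs in O(n) time where n is the total number of elements.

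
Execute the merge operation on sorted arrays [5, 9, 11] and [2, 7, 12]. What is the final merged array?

Merging process:

Compare 5 vs 2: take 2 from right. Merged: [2]
Compare 5 vs 7: take 5 from left. Merged: [2, 5]
Compare 9 vs 7: take 7 from right. Merged: [2, 5, 7]
Compare 9 vs 12: take 9 from left. Merged: [2, 5, 7, 9]
Compare 11 vs 12: take 11 from left. Merged: [2, 5, 7, 9, 11]
Append remaining from right: [12]. Merged: [2, 5, 7, 9, 11, 12]

Final merged array: [2, 5, 7, 9, 11, 12]
Total comparisons: 5

The merged array is [2, 5, 7, 9, 11, 12], requiring 5 comparisons. The merge step runs in O(n) time where n is the total number of elements.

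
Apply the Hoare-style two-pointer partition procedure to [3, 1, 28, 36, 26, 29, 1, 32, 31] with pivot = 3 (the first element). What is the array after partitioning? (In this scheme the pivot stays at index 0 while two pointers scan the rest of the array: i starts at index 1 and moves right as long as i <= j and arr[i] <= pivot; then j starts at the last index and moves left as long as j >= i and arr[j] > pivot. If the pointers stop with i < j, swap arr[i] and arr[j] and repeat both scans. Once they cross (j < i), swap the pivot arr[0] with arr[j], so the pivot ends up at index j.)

Hoare-style two-pointer partition with pivot = 3:

Initial array: [3, 1, 28, 36, 26, 29, 1, 32, 31]

Pointers start at i = 1, j = 8.
i stops at index 2 (arr[2]=28 > 3), j stops at index 6 (arr[6]=1 <= 3): swap arr[2] and arr[6], array becomes [3, 1, 1, 36, 26, 29, 28, 32, 31]
i ends at 3, j ends at 2: the pointers have crossed (j < i), so scanning stops.

Swap pivot arr[0] with arr[2] to place pivot at position 2: [1, 1, 3, 36, 26, 29, 28, 32, 31]
Pivot position: 2

After partitioning with pivot 3, the array becomes [1, 1, 3, 36, 26, 29, 28, 32, 31]. The pivot is placed at index 2. All elements to the left of the pivot are <= 3, and all elements to the right are > 3.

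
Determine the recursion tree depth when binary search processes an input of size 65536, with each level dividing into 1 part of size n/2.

For divide and conquer with division factor 2:

Problem sizes at each level:
Level 0: 65536
Level 1: 32768
Level 2: 16384
Level 3: 8192
Level 4: 4096
Level 5: 2048
Level 6: 1024
Level 7: 512
Level 8: 256
Level 9: 128
Level 10: 64
Level 11: 32
Level 12: 16
Level 13: 8
Level 14: 4
Level 15: 2
Level 16: 1

The root is level 0 and the size-1 base case is level 16 (the tree spans levels 0 through 16, i.e. 17 levels counting the root), so the depth is the number of divisions: log_2(65536) = 16

The recursion tree depth is log_2(65536) = 16. At each level, the problem size is divided by 2, so it takes 16 divisions to reduce to a base case of size 1. The algorithm makes 1 recursive call at each level.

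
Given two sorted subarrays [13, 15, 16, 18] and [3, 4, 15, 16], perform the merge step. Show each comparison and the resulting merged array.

Merging process:

Compare 13 vs 3: take 3 from right. Merged: [3]
Compare 13 vs 4: take 4 from right. Merged: [3, 4]
Compare 13 vs 15: take 13 from left. Merged: [3, 4, 13]
Compare 15 vs 15: take 15 from left. Merged: [3, 4, 13, 15]
Compare 16 vs 15: take 15 from right. Merged: [3, 4, 13, 15, 15]
Compare 16 vs 16: take 16 from left. Merged: [3, 4, 13, 15, 15, 16]
Compare 18 vs 16: take 16 from right. Merged: [3, 4, 13, 15, 15, 16, 16]
Append remaining from left: [18]. Merged: [3, 4, 13, 15, 15, 16, 16, 18]

Final merged array: [3, 4, 13, 15, 15, 16, 16, 18]
Total comparisons: 7

The merged array is [3, 4, 13, 15, 15, 16, 16, 18], requiring 7 comparisons. The merge step runs in O(n) time where n is the total number of elements.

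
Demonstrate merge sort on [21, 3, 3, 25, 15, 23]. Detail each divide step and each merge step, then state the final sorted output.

Merge sort trace:

Split: [21, 3, 3, 25, 15, 23] -> [21, 3, 3] and [25, 15, 23]
  Split: [21, 3, 3] -> [21] and [3, 3]
    Split: [3, 3] -> [3] and [3]
    Merge: [3] + [3] -> [3, 3]
  Merge: [21] + [3, 3] -> [3, 3, 21]
  Split: [25, 15, 23] -> [25] and [15, 23]
    Split: [15, 23] -> [15] and [23]
    Merge: [15] + [23] -> [15, 23]
  Merge: [25] + [15, 23] -> [15, 23, 25]
Merge: [3, 3, 21] + [15, 23, 25] -> [3, 3, 15, 21, 23, 25]

Final sorted array: [3, 3, 15, 21, 23, 25]

The merge sort proceeds by recursively splitting the array and merging sorted halves.
After all merges, the sorted array is [3, 3, 15, 21, 23, 25].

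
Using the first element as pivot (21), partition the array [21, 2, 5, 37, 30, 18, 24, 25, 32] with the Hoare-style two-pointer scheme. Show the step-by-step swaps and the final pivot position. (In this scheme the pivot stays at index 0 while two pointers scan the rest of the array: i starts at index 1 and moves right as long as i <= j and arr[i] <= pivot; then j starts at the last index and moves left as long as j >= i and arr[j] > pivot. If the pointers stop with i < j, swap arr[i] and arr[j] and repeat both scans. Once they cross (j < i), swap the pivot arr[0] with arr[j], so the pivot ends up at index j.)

Hoare-style two-pointer partition with pivot = 21:

Initial array: [21, 2, 5, 37, 30, 18, 24, 25, 32]

Pointers start at i = 1, j = 8.
i stops at index 3 (arr[3]=37 > 21), j stops at index 5 (arr[5]=18 <= 21): swap arr[3] and arr[5], array becomes [21, 2, 5, 18, 30, 37, 24, 25, 32]
i ends at 4, j ends at 3: the pointers have crossed (j < i), so scanning stops.

Swap pivot arr[0] with arr[3] to place pivot at position 3: [18, 2, 5, 21, 30, 37, 24, 25, 32]
Pivot position: 3

After partitioning with pivot 21, the array becomes [18, 2, 5, 21, 30, 37, 24, 25, 32]. The pivot is placed at index 3. All elements to the left of the pivot are <= 21, and all elements to the right are > 21.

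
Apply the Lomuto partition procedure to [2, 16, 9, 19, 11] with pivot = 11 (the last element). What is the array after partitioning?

Lomuto partition with pivot = 11:

Initial array: [2, 16, 9, 19, 11]

arr[0]=2 <= 11: swap with position 0, array becomes [2, 16, 9, 19, 11]
arr[1]=16 > 11: no swap
arr[2]=9 <= 11: swap with position 1, array becomes [2, 9, 16, 19, 11]
arr[3]=19 > 11: no swap

Place pivot at position 2: [2, 9, 11, 19, 16]
Pivot position: 2

After partitioning with pivot 11, the array becomes [2, 9, 11, 19, 16]. The pivot is placed at index 2. All elements to the left of the pivot are <= 11, and all elements to the right are > 11.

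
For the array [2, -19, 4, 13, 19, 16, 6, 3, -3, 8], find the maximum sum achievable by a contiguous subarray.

Using Kadane's algorithm on [2, -19, 4, 13, 19, 16, 6, 3, -3, 8]:

Scanning through the array:
Position 1 (value -19): max_ending_here = -17, max_so_far = 2
Position 2 (value 4): max_ending_here = 4, max_so_far = 4
Position 3 (value 13): max_ending_here = 17, max_so_far = 17
Position 4 (value 19): max_ending_here = 36, max_so_far = 36
Position 5 (value 16): max_ending_here = 52, max_so_far = 52
Position 6 (value 6): max_ending_here = 58, max_so_far = 58
Position 7 (value 3): max_ending_here = 61, max_so_far = 61
Position 8 (value -3): max_ending_here = 58, max_so_far = 61
Position 9 (value 8): max_ending_here = 66, max_so_far = 66

Maximum subarray: [4, 13, 19, 16, 6, 3, -3, 8]
Maximum sum: 66

The maximum subarray is [4, 13, 19, 16, 6, 3, -3, 8] with sum 66. This subarray runs from index 2 to index 9.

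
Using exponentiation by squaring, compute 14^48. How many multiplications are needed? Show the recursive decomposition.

Computing 14^48 by squaring (build up from 14^1; each line after the first costs one multiplication):

14^1 = 14
14^2 = (14^1)^2 = 14^2 = 196
14^3 = 14 * 14^2 = 14 * 196 = 2744
14^6 = (14^3)^2 = 2744^2 = 7529536
14^12 = (14^6)^2 = 7529536^2 = 56693912375296
14^24 = (14^12)^2 = 56693912375296^2 = 3214199700417740936751087616
14^48 = (14^24)^2 = 3214199700417740936751087616^2 = 10331079714165495587340637070279506584015829758908563456

Result: 10331079714165495587340637070279506584015829758908563456
Multiplications needed: 6 (6 lines after 14^1)

14^48 = 10331079714165495587340637070279506584015829758908563456. Using exponentiation by squaring, this requires 6 multiplications. The key idea: if the exponent is even, square the half-power; if odd, multiply by the base once.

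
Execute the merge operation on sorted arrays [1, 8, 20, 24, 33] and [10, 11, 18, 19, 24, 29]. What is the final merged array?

Merging process:

Compare 1 vs 10: take 1 from left. Merged: [1]
Compare 8 vs 10: take 8 from left. Merged: [1, 8]
Compare 20 vs 10: take 10 from right. Merged: [1, 8, 10]
Compare 20 vs 11: take 11 from right. Merged: [1, 8, 10, 11]
Compare 20 vs 18: take 18 from right. Merged: [1, 8, 10, 11, 18]
Compare 20 vs 19: take 19 from right. Merged: [1, 8, 10, 11, 18, 19]
Compare 20 vs 24: take 20 from left. Merged: [1, 8, 10, 11, 18, 19, 20]
Compare 24 vs 24: take 24 from left. Merged: [1, 8, 10, 11, 18, 19, 20, 24]
Compare 33 vs 24: take 24 from right. Merged: [1, 8, 10, 11, 18, 19, 20, 24, 24]
Compare 33 vs 29: take 29 from right. Merged: [1, 8, 10, 11, 18, 19, 20, 24, 24, 29]
Append remaining from left: [33]. Merged: [1, 8, 10, 11, 18, 19, 20, 24, 24, 29, 33]

Final merged array: [1, 8, 10, 11, 18, 19, 20, 24, 24, 29, 33]
Total comparisons: 10

The merged array is [1, 8, 10, 11, 18, 19, 20, 24, 24, 29, 33], requiring 10 comparisons. The merge step runs in O(n) time where n is the total number of elements.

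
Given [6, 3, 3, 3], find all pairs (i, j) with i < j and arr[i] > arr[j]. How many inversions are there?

Finding inversions in [6, 3, 3, 3]:

(0, 1): arr[0]=6 > arr[1]=3
(0, 2): arr[0]=6 > arr[2]=3
(0, 3): arr[0]=6 > arr[3]=3

Total inversions: 3

The array has 3 inversion(s): (0,1), (0,2), (0,3). Each pair (i,j) satisfies i < j and arr[i] > arr[j].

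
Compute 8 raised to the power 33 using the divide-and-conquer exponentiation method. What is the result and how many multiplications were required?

Computing 8^33 by squaring (build up from 8^1; each line after the first costs one multiplication):

8^1 = 8
8^2 = (8^1)^2 = 8^2 = 64
8^4 = (8^2)^2 = 64^2 = 4096
8^8 = (8^4)^2 = 4096^2 = 16777216
8^16 = (8^8)^2 = 16777216^2 = 281474976710656
8^32 = (8^16)^2 = 281474976710656^2 = 79228162514264337593543950336
8^33 = 8 * 8^32 = 8 * 79228162514264337593543950336 = 633825300114114700748351602688

Result: 633825300114114700748351602688
Multiplications needed: 6 (6 lines after 8^1)

8^33 = 633825300114114700748351602688. Using exponentiation by squaring, this requires 6 multiplications. The key idea: if the exponent is even, square the half-power; if odd, multiply by the base once.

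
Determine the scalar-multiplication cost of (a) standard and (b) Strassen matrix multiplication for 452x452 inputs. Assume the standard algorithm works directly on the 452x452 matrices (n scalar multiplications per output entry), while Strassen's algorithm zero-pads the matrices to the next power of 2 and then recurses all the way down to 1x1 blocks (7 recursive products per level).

Matrix multiplication for 452x452 matrices:

Strassen's algorithm requires power-of-2 dimensions. Pad 452x452 to 512x512 (next power of 2).

Standard algorithm: 452^3 = 92345408 multiplications
Strassen's algorithm: 7^(log2(512)) = 7^9 = 40353607 multiplications
Savings: 92345408 - 40353607 = 51991801 multiplications

Standard: 92345408 multiplications (452^3). Strassen: 40353607 multiplications (7^9, after padding to 512x512). Strassen reduces 8 recursive multiplications to 7 at each level.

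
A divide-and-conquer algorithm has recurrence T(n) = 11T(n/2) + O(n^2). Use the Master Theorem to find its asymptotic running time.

Master Theorem for T(n) = 11T(n/2) + O(n^2):

a = 11, b = 2, c = 2
log_b(a) = log_2(11) = 3.4594

Case 1: c = 2 < log_2(11) = 3.4594
T(n) = O(n^(log_2 11))

For T(n) = 11T(n/2) + O(n^2): log_2(11) = 3.4594. This is Case 1 of the Master Theorem (c < log_b(a), work dominated by leaves), giving O(n^(log_2 11)).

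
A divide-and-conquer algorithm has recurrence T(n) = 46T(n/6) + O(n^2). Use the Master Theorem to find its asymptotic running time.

Master Theorem for T(n) = 46T(n/6) + O(n^2):

a = 46, b = 6, c = 2
log_b(a) = log_6(46) = 2.1368

Case 1: c = 2 < log_6(46) = 2.1368
T(n) = O(n^(log_6 46))

For T(n) = 46T(n/6) + O(n^2): log_6(46) = 2.1368. This is Case 1 of the Master Theorem (c < log_b(a), work dominated by leaves), giving O(n^(log_6 46)).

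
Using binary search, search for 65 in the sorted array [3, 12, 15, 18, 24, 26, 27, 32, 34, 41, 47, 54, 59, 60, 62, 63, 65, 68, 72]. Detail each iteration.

Binary search for 65 in [3, 12, 15, 18, 24, 26, 27, 32, 34, 41, 47, 54, 59, 60, 62, 63, 65, 68, 72]:

lo=0, hi=18, mid=9, arr[mid]=41 -> 41 < 65, search right half
lo=10, hi=18, mid=14, arr[mid]=62 -> 62 < 65, search right half
lo=15, hi=18, mid=16, arr[mid]=65 -> Found target at index 16!

Binary search finds 65 at index 16 after 3 comparisons. The search repeatedly halves the search space by comparing with the middle element.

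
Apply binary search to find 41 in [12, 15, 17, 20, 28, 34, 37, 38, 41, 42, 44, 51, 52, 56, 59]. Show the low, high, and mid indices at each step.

Binary search for 41 in [12, 15, 17, 20, 28, 34, 37, 38, 41, 42, 44, 51, 52, 56, 59]:

lo=0, hi=14, mid=7, arr[mid]=38 -> 38 < 41, search right half
lo=8, hi=14, mid=11, arr[mid]=51 -> 51 > 41, search left half
lo=8, hi=10, mid=9, arr[mid]=42 -> 42 > 41, search left half
lo=8, hi=8, mid=8, arr[mid]=41 -> Found target at index 8!

Binary search finds 41 at index 8 after 4 comparisons. The search repeatedly halves the search space by comparing with the middle element.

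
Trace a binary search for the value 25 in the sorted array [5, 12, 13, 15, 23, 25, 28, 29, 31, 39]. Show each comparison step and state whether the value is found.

Binary search for 25 in [5, 12, 13, 15, 23, 25, 28, 29, 31, 39]:

lo=0, hi=9, mid=4, arr[mid]=23 -> 23 < 25, search right half
lo=5, hi=9, mid=7, arr[mid]=29 -> 29 > 25, search left half
lo=5, hi=6, mid=5, arr[mid]=25 -> Found target at index 5!

Binary search finds 25 at index 5 after 3 comparisons. The search repeatedly halves the search space by comparing with the middle element.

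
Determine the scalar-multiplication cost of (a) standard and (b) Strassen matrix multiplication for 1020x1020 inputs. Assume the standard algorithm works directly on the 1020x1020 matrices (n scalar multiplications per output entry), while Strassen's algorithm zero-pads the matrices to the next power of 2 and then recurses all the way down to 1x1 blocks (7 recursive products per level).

Matrix multiplication for 1020x1020 matrices:

Strassen's algorithm requires power-of-2 dimensions. Pad 1020x1020 to 1024x1024 (next power of 2).

Standard algorithm: 1020^3 = 1061208000 multiplications
Strassen's algorithm: 7^(log2(1024)) = 7^10 = 282475249 multiplications
Savings: 1061208000 - 282475249 = 778732751 multiplications

Standard: 1061208000 multiplications (1020^3). Strassen: 282475249 multiplications (7^10, after padding to 1024x1024). Strassen reduces 8 recursive multiplications to 7 at each level.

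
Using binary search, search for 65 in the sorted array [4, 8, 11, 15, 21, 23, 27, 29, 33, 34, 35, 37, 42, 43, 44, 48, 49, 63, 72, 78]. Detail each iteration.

Binary search for 65 in [4, 8, 11, 15, 21, 23, 27, 29, 33, 34, 35, 37, 42, 43, 44, 48, 49, 63, 72, 78]:

lo=0, hi=19, mid=9, arr[mid]=34 -> 34 < 65, search right half
lo=10, hi=19, mid=14, arr[mid]=44 -> 44 < 65, search right half
lo=15, hi=19, mid=17, arr[mid]=63 -> 63 < 65, search right half
lo=18, hi=19, mid=18, arr[mid]=72 -> 72 > 65, search left half
lo=18 > hi=17, target 65 not found

Binary search determines that 65 is not in the array after 4 comparisons. The search space was exhausted without finding the target.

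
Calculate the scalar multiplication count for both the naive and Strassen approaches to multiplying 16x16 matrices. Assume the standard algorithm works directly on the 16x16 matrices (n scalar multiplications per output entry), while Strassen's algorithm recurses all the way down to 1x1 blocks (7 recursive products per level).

Matrix multiplication for 16x16 matrices:

Standard algorithm: 16^3 = 4096 multiplications
Strassen's algorithm: 7^(log2(16)) = 7^4 = 2401 multiplications
Savings: 4096 - 2401 = 1695 multiplications

Standard: 4096 multiplications (16^3). Strassen: 2401 multiplications (7^4). Strassen reduces 8 recursive multiplications to 7 at each level.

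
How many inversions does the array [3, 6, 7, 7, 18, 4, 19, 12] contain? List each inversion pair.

Finding inversions in [3, 6, 7, 7, 18, 4, 19, 12]:

(1, 5): arr[1]=6 > arr[5]=4
(2, 5): arr[2]=7 > arr[5]=4
(3, 5): arr[3]=7 > arr[5]=4
(4, 5): arr[4]=18 > arr[5]=4
(4, 7): arr[4]=18 > arr[7]=12
(6, 7): arr[6]=19 > arr[7]=12

Total inversions: 6

The array has 6 inversion(s): (1,5), (2,5), (3,5), (4,5), (4,7), (6,7). Each pair (i,j) satisfies i < j and arr[i] > arr[j].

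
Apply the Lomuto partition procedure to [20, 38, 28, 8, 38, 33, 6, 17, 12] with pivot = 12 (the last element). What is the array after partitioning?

Lomuto partition with pivot = 12:

Initial array: [20, 38, 28, 8, 38, 33, 6, 17, 12]

arr[0]=20 > 12: no swap
arr[1]=38 > 12: no swap
arr[2]=28 > 12: no swap
arr[3]=8 <= 12: swap with position 0, array becomes [8, 38, 28, 20, 38, 33, 6, 17, 12]
arr[4]=38 > 12: no swap
arr[5]=33 > 12: no swap
arr[6]=6 <= 12: swap with position 1, array becomes [8, 6, 28, 20, 38, 33, 38, 17, 12]
arr[7]=17 > 12: no swap

Place pivot at position 2: [8, 6, 12, 20, 38, 33, 38, 17, 28]
Pivot position: 2

After partitioning with pivot 12, the array becomes [8, 6, 12, 20, 38, 33, 38, 17, 28]. The pivot is placed at index 2. All elements to the left of the pivot are <= 12, and all elements to the right are > 12.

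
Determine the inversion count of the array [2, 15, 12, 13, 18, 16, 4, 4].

Finding inversions in [2, 15, 12, 13, 18, 16, 4, 4]:

(1, 2): arr[1]=15 > arr[2]=12
(1, 3): arr[1]=15 > arr[3]=13
(1, 6): arr[1]=15 > arr[6]=4
(1, 7): arr[1]=15 > arr[7]=4
(2, 6): arr[2]=12 > arr[6]=4
(2, 7): arr[2]=12 > arr[7]=4
(3, 6): arr[3]=13 > arr[6]=4
(3, 7): arr[3]=13 > arr[7]=4
(4, 5): arr[4]=18 > arr[5]=16
(4, 6): arr[4]=18 > arr[6]=4
(4, 7): arr[4]=18 > arr[7]=4
(5, 6): arr[5]=16 > arr[6]=4
(5, 7): arr[5]=16 > arr[7]=4

Total inversions: 13

The array has 13 inversion(s): (1,2), (1,3), (1,6), (1,7), (2,6), (2,7), (3,6), (3,7), (4,5), (4,6), (4,7), (5,6), (5,7). Each pair (i,j) satisfies i < j and arr[i] > arr[j].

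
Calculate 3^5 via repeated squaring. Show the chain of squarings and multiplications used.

Computing 3^5 by squaring (build up from 3^1; each line after the first costs one multiplication):

3^1 = 3
3^2 = (3^1)^2 = 3^2 = 9
3^4 = (3^2)^2 = 9^2 = 81
3^5 = 3 * 3^4 = 3 * 81 = 243

Result: 243
Multiplications needed: 3 (3 lines after 3^1)

3^5 = 243. Using exponentiation by squaring, this requires 3 multiplications. The key idea: if the exponent is even, square the half-power; if odd, multiply by the base once.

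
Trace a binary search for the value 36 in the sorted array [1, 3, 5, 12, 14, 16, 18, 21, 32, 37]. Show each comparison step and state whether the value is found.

Binary search for 36 in [1, 3, 5, 12, 14, 16, 18, 21, 32, 37]:

lo=0, hi=9, mid=4, arr[mid]=14 -> 14 < 36, search right half
lo=5, hi=9, mid=7, arr[mid]=21 -> 21 < 36, search right half
lo=8, hi=9, mid=8, arr[mid]=32 -> 32 < 36, search right half
lo=9, hi=9, mid=9, arr[mid]=37 -> 37 > 36, search left half
lo=9 > hi=8, target 36 not found

Binary search determines that 36 is not in the array after 4 comparisons. The search space was exhausted without finding the target.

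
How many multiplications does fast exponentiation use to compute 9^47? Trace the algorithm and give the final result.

Computing 9^47 by squaring (build up from 9^1; each line after the first costs one multiplication):

9^1 = 9
9^2 = (9^1)^2 = 9^2 = 81
9^4 = (9^2)^2 = 81^2 = 6561
9^5 = 9 * 9^4 = 9 * 6561 = 59049
9^10 = (9^5)^2 = 59049^2 = 3486784401
9^11 = 9 * 9^10 = 9 * 3486784401 = 31381059609
9^22 = (9^11)^2 = 31381059609^2 = 984770902183611232881
9^23 = 9 * 9^22 = 9 * 984770902183611232881 = 8862938119652501095929
9^46 = (9^23)^2 = 8862938119652501095929^2 = 78551672112789411833022577315290546060373041
9^47 = 9 * 9^46 = 9 * 78551672112789411833022577315290546060373041 = 706965049015104706497203195837614914543357369

Result: 706965049015104706497203195837614914543357369
Multiplications needed: 9 (9 lines after 9^1)

9^47 = 706965049015104706497203195837614914543357369. Using exponentiation by squaring, this requires 9 multiplications. The key idea: if the exponent is even, square the half-power; if odd, multiply by the base once.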